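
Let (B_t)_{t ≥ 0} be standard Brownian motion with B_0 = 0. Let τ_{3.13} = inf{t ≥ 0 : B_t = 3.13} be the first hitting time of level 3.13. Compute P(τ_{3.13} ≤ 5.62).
P(τ_{3.13} ≤ 5.62) = 2(1 − Φ(3.13/√5.62)) = 2(1 − Φ(1.3203)) ≈ 0.1867

By the reflection principle for standard BM, P(τ_b ≤ t) = 2 · P(B_t ≥ b). Since B_t ~ N(0, t), P(B_t ≥ 3.13) = 1 − Φ(3.13/√t) = 1 − Φ(3.13/√5.62) = 1 − Φ(1.3203) ≈ 0.09337. Doubling: P(τ_{3.13} ≤ 5.62) ≈ 2 · 0.09337 = 0.18674 ≈ 0.1867.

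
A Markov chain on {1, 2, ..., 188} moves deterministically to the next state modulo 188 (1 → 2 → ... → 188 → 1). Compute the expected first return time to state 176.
E[T_176 | X_0 = 176] = 188

The chain cycles deterministically, so starting at state 176 it returns in exactly 188 steps. Equivalently, the stationary distribution is uniform π_j = 1/188 for every state j, so by Kac's formula E[T_176] = 1/π_176 = 188.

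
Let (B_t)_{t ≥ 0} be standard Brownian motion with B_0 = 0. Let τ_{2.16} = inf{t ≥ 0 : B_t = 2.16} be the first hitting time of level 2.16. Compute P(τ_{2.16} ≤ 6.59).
P(τ_{2.16} ≤ 6.59) = 2(1 − Φ(2.16/√6.59)) = 2(1 − Φ(0.8414)) ≈ 0.4001

By the reflection principle for standard BM, P(τ_b ≤ t) = 2 · P(B_t ≥ b). Since B_t ~ N(0, t), P(B_t ≥ 2.16) = 1 − Φ(2.16/√t) = 1 − Φ(2.16/√6.59) = 1 − Φ(0.8414) ≈ 0.20006. Doubling: P(τ_{2.16} ≤ 6.59) ≈ 2 · 0.20006 = 0.40012 ≈ 0.4001.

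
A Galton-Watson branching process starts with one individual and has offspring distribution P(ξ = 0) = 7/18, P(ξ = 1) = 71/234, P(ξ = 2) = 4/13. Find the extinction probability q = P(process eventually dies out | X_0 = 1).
q = 1

Mean offspring μ = 0·7/18 + 1·71/234 + 2·4/13 = 215/234 ≤ 1. For μ ≤ 1 with offspring not concentrated at 1, the Galton-Watson process goes extinct almost surely, so q = 1.
(Algebraic check: The pgf is f(s) = 7/18 + 71/234·s + 4/13·s². The extinction probability q is the smallest fixed point of f in [0, 1]. Setting s = f(s):
  4/13·s² + (71/234 − 1)·s + 7/18 = 0
  4/13·s² − (7/18 + 4/13)·s + 7/18 = 0
which factors as (s − 1)·(4/13·s − 7/18) = 0, giving roots s = 1 and s = (7/18)/(4/13) = 91/72. Since 91/72 ≥ 1, the smallest root in [0, 1] is s = 1.)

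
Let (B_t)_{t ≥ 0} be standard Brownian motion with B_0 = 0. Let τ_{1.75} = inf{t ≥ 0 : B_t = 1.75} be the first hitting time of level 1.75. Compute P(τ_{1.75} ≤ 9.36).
P(τ_{1.75} ≤ 9.36) = 2(1 − Φ(1.75/√9.36)) = 2(1 − Φ(0.5720)) ≈ 0.5673

By the reflection principle for standard BM, P(τ_b ≤ t) = 2 · P(B_t ≥ b). Since B_t ~ N(0, t), P(B_t ≥ 1.75) = 1 − Φ(1.75/√t) = 1 − Φ(1.75/√9.36) = 1 − Φ(0.5720) ≈ 0.28366. Doubling: P(τ_{1.75} ≤ 9.36) ≈ 2 · 0.28366 = 0.56732 ≈ 0.5673.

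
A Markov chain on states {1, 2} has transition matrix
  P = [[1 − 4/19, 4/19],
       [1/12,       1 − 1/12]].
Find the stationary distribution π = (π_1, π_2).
π_1 = 19/67, π_2 = 48/67

Solve πP = π with π_1 + π_2 = 1. From πP = π: π_1 · (1 − 4/19) + π_2 · 1/12 = π_1 ⇒ π_2 · 1/12 = π_1 · 4/19 ⇒ π_2/π_1 = (4/19)/(1/12) = 48/19. Together with π_1 + π_2 = 1:
  π_1 = (1/12)/(4/19 + 1/12) = (1/12)/(67/228) = 19/67,
  π_2 = (4/19)/(4/19 + 1/12) = (4/19)/(67/228) = 48/67.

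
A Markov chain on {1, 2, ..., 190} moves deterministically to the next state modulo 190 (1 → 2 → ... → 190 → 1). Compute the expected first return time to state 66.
E[T_66 | X_0 = 66] = 190

The chain cycles deterministically, so starting at state 66 it returns in exactly 190 steps. Equivalently, the stationary distribution is uniform π_j = 1/190 for every state j, so by Kac's formula E[T_66] = 1/π_66 = 190.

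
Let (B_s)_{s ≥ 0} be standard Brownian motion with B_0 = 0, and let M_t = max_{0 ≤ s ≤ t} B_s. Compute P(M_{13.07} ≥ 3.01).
P(M_{13.07} ≥ 3.01) = 2·P(B_{13.07} ≥ 3.01) = 2(1 − Φ(3.01/√13.07)) ≈ 0.4051

By the reflection principle for Brownian motion, P(M_t ≥ a) = 2 · P(B_t ≥ a) for a ≥ 0. Since B_t ~ N(0, t), P(B_t ≥ 3.01) = 1 − Φ(3.01/√t) = 1 − Φ(3.01/√13.07) = 1 − Φ(0.8326). So
  P(M_{13.07} ≥ 3.01) = 2(1 − Φ(0.8326)) ≈ 0.4051.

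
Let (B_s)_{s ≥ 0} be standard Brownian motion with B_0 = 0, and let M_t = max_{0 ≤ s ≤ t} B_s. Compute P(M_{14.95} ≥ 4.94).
P(M_{14.95} ≥ 4.94) = 2·P(B_{14.95} ≥ 4.94) = 2(1 − Φ(4.94/√14.95)) ≈ 0.2014

By the reflection principle for Brownian motion, P(M_t ≥ a) = 2 · P(B_t ≥ a) for a ≥ 0. Since B_t ~ N(0, t), P(B_t ≥ 4.94) = 1 − Φ(4.94/√t) = 1 − Φ(4.94/√14.95) = 1 − Φ(1.2776). So
  P(M_{14.95} ≥ 4.94) = 2(1 − Φ(1.2776)) ≈ 0.2014.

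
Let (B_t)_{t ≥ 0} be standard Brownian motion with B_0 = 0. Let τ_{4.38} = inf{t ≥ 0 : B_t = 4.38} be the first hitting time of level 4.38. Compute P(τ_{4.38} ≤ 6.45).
P(τ_{4.38} ≤ 6.45) = 2(1 − Φ(4.38/√6.45)) = 2(1 − Φ(1.7246)) ≈ 0.0846

By the reflection principle for standard BM, P(τ_b ≤ t) = 2 · P(B_t ≥ b). Since B_t ~ N(0, t), P(B_t ≥ 4.38) = 1 − Φ(4.38/√t) = 1 − Φ(4.38/√6.45) = 1 − Φ(1.7246) ≈ 0.04230. Doubling: P(τ_{4.38} ≤ 6.45) ≈ 2 · 0.04230 = 0.08460 ≈ 0.0846.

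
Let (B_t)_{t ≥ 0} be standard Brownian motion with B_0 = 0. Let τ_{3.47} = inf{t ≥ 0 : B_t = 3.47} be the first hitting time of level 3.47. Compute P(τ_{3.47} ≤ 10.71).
P(τ_{3.47} ≤ 10.71) = 2(1 − Φ(3.47/√10.71)) = 2(1 − Φ(1.0603)) ≈ 0.2890

By the reflection principle for standard BM, P(τ_b ≤ t) = 2 · P(B_t ≥ b). Since B_t ~ N(0, t), P(B_t ≥ 3.47) = 1 − Φ(3.47/√t) = 1 − Φ(3.47/√10.71) = 1 − Φ(1.0603) ≈ 0.14450. Doubling: P(τ_{3.47} ≤ 10.71) ≈ 2 · 0.14450 = 0.28900 ≈ 0.2890.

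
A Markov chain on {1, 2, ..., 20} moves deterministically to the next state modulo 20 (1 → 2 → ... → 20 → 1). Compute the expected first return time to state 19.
E[T_19 | X_0 = 19] = 20

The chain cycles deterministically, so starting at state 19 it returns in exactly 20 steps. Equivalently, the stationary distribution is uniform π_j = 1/20 for every state j, so by Kac's formula E[T_19] = 1/π_19 = 20.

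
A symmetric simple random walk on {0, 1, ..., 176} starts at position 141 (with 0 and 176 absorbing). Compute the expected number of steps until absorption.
E[τ | X_0 = 141] = 4935

Let v_k = E[τ | X_0 = k]. Boundary: v_0 = v_176 = 0. Recurrence: v_k = 1 + (v_{k-1} + v_{k+1})/2 for 1 ≤ k ≤ 175. The particular solution to v_k − (v_{k-1} + v_{k+1})/2 = 1 is v_k = −k^2. Adding homogeneous solution A + B k and matching boundaries gives v_k = k (176 − k). Substituting k = 141: v_141 = 141 · 35 = 4935.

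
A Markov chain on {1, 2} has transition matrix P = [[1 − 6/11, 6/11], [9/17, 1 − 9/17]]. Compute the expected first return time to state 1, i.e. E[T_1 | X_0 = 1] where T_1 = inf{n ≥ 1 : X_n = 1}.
E[T_1 | X_0 = 1] = 1/π_1 = 67/33

For an irreducible recurrent Markov chain with stationary distribution π, E[T_i | X_0 = i] = 1/π_i (Kac's formula). Here π_1 = (9/17)/(6/11 + 9/17) = (9/17)/(201/187) = 33/67, so E[T_1 | X_0 = 1] = 1/π_1 = (6/11 + 9/17)/(9/17) = (201/187)/(9/17) = 67/33.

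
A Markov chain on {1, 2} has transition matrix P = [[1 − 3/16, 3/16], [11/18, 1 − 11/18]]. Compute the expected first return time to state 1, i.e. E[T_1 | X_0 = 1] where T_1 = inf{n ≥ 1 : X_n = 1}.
E[T_1 | X_0 = 1] = 1/π_1 = 115/88

For an irreducible recurrent Markov chain with stationary distribution π, E[T_i | X_0 = i] = 1/π_i (Kac's formula). Here π_1 = (11/18)/(3/16 + 11/18) = (11/18)/(115/144) = 88/115, so E[T_1 | X_0 = 1] = 1/π_1 = (3/16 + 11/18)/(11/18) = (115/144)/(11/18) = 115/88.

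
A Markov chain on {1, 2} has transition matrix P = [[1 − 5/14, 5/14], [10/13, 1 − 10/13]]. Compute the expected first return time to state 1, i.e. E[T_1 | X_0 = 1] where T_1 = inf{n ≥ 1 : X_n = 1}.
E[T_1 | X_0 = 1] = 1/π_1 = 41/28

For an irreducible recurrent Markov chain with stationary distribution π, E[T_i | X_0 = i] = 1/π_i (Kac's formula). Here π_1 = (10/13)/(5/14 + 10/13) = (10/13)/(205/182) = 28/41, so E[T_1 | X_0 = 1] = 1/π_1 = (5/14 + 10/13)/(10/13) = (205/182)/(10/13) = 41/28.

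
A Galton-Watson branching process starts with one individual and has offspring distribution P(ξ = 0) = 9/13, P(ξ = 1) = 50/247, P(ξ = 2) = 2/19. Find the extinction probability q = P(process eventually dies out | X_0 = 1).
q = 1

Mean offspring μ = 0·9/13 + 1·50/247 + 2·2/19 = 102/247 ≤ 1. For μ ≤ 1 with offspring not concentrated at 1, the Galton-Watson process goes extinct almost surely, so q = 1.
(Algebraic check: The pgf is f(s) = 9/13 + 50/247·s + 2/19·s². The extinction probability q is the smallest fixed point of f in [0, 1]. Setting s = f(s):
  2/19·s² + (50/247 − 1)·s + 9/13 = 0
  2/19·s² − (9/13 + 2/19)·s + 9/13 = 0
which factors as (s − 1)·(2/19·s − 9/13) = 0, giving roots s = 1 and s = (9/13)/(2/19) = 171/26. Since 171/26 ≥ 1, the smallest root in [0, 1] is s = 1.)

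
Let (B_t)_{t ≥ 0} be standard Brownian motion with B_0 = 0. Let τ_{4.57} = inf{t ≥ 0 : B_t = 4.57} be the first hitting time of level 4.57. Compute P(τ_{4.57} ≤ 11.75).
P(τ_{4.57} ≤ 11.75) = 2(1 − Φ(4.57/√11.75)) = 2(1 − Φ(1.3332)) ≈ 0.1825

By the reflection principle for standard BM, P(τ_b ≤ t) = 2 · P(B_t ≥ b). Since B_t ~ N(0, t), P(B_t ≥ 4.57) = 1 − Φ(4.57/√t) = 1 − Φ(4.57/√11.75) = 1 − Φ(1.3332) ≈ 0.09123. Doubling: P(τ_{4.57} ≤ 11.75) ≈ 2 · 0.09123 = 0.18246 ≈ 0.1825.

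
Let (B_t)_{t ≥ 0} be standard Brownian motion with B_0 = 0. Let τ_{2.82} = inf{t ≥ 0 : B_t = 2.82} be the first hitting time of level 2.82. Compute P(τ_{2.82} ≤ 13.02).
P(τ_{2.82} ≤ 13.02) = 2(1 − Φ(2.82/√13.02)) = 2(1 − Φ(0.7815)) ≈ 0.4345

By the reflection principle for standard BM, P(τ_b ≤ t) = 2 · P(B_t ≥ b). Since B_t ~ N(0, t), P(B_t ≥ 2.82) = 1 − Φ(2.82/√t) = 1 − Φ(2.82/√13.02) = 1 − Φ(0.7815) ≈ 0.21725. Doubling: P(τ_{2.82} ≤ 13.02) ≈ 2 · 0.21725 = 0.43450 ≈ 0.4345.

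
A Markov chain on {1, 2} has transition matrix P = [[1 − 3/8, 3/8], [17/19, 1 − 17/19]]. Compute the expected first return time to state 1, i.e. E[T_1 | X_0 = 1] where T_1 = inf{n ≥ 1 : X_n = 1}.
E[T_1 | X_0 = 1] = 1/π_1 = 193/136

For an irreducible recurrent Markov chain with stationary distribution π, E[T_i | X_0 = i] = 1/π_i (Kac's formula). Here π_1 = (17/19)/(3/8 + 17/19) = (17/19)/(193/152) = 136/193, so E[T_1 | X_0 = 1] = 1/π_1 = (3/8 + 17/19)/(17/19) = (193/152)/(17/19) = 193/136.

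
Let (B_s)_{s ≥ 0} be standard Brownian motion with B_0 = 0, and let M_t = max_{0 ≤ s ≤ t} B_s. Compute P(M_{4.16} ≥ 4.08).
P(M_{4.16} ≥ 4.08) = 2·P(B_{4.16} ≥ 4.08) = 2(1 − Φ(4.08/√4.16)) ≈ 0.0455

By the reflection principle for Brownian motion, P(M_t ≥ a) = 2 · P(B_t ≥ a) for a ≥ 0. Since B_t ~ N(0, t), P(B_t ≥ 4.08) = 1 − Φ(4.08/√t) = 1 − Φ(4.08/√4.16) = 1 − Φ(2.0004). So
  P(M_{4.16} ≥ 4.08) = 2(1 − Φ(2.0004)) ≈ 0.0455.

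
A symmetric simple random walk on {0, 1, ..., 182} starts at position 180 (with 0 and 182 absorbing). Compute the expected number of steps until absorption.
E[τ | X_0 = 180] = 360

Let v_k = E[τ | X_0 = k]. Boundary: v_0 = v_182 = 0. Recurrence: v_k = 1 + (v_{k-1} + v_{k+1})/2 for 1 ≤ k ≤ 181. The particular solution to v_k − (v_{k-1} + v_{k+1})/2 = 1 is v_k = −k^2. Adding homogeneous solution A + B k and matching boundaries gives v_k = k (182 − k). Substituting k = 180: v_180 = 180 · 2 = 360.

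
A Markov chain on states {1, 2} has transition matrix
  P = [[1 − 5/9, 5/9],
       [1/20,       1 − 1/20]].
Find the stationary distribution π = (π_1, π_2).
π_1 = 9/109, π_2 = 100/109

Solve πP = π with π_1 + π_2 = 1. From πP = π: π_1 · (1 − 5/9) + π_2 · 1/20 = π_1 ⇒ π_2 · 1/20 = π_1 · 5/9 ⇒ π_2/π_1 = (5/9)/(1/20) = 100/9. Together with π_1 + π_2 = 1:
  π_1 = (1/20)/(5/9 + 1/20) = (1/20)/(109/180) = 9/109,
  π_2 = (5/9)/(5/9 + 1/20) = (5/9)/(109/180) = 100/109.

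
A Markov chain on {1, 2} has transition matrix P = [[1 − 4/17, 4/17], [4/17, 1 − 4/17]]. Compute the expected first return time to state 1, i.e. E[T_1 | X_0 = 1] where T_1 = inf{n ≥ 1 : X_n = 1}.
E[T_1 | X_0 = 1] = 1/π_1 = 2

For an irreducible recurrent Markov chain with stationary distribution π, E[T_i | X_0 = i] = 1/π_i (Kac's formula). Here π_1 = (4/17)/(4/17 + 4/17) = (4/17)/(8/17) = 1/2, so E[T_1 | X_0 = 1] = 1/π_1 = (4/17 + 4/17)/(4/17) = (8/17)/(4/17) = 2.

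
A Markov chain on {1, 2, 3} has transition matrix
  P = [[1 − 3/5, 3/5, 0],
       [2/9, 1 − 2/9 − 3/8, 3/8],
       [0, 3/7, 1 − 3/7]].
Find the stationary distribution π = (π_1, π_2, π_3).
π = (16/97, 216/485, 189/485)

This is a birth-death chain on three states, which satisfies detailed balance: π_1 · P_{12} = π_2 · P_{21} and π_2 · P_{23} = π_3 · P_{32}.
From π_1 · 3/5 = π_2 · 2/9: π_2/π_1 = (3/5)/(2/9) = 27/10.
From π_2 · 3/8 = π_3 · 3/7: π_3/π_2 = (3/8)/(3/7) = 7/8.
Take π_1 proportional to 1; then unnormalized π = (1, 27/10, 189/80). Normalize by dividing by the sum 97/16:
  π = (16/97, 216/485, 189/485).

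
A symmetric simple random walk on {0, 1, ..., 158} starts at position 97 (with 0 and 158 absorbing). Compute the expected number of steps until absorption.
E[τ | X_0 = 97] = 5917

Let v_k = E[τ | X_0 = k]. Boundary: v_0 = v_158 = 0. Recurrence: v_k = 1 + (v_{k-1} + v_{k+1})/2 for 1 ≤ k ≤ 157. The particular solution to v_k − (v_{k-1} + v_{k+1})/2 = 1 is v_k = −k^2. Adding homogeneous solution A + B k and matching boundaries gives v_k = k (158 − k). Substituting k = 97: v_97 = 97 · 61 = 5917.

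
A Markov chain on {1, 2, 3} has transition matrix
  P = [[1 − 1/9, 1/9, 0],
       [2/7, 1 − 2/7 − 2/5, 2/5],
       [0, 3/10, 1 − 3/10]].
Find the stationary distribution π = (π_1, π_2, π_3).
π = (54/103, 21/103, 28/103)

This is a birth-death chain on three states, which satisfies detailed balance: π_1 · P_{12} = π_2 · P_{21} and π_2 · P_{23} = π_3 · P_{32}.
From π_1 · 1/9 = π_2 · 2/7: π_2/π_1 = (1/9)/(2/7) = 7/18.
From π_2 · 2/5 = π_3 · 3/10: π_3/π_2 = (2/5)/(3/10) = 4/3.
Take π_1 proportional to 1; then unnormalized π = (1, 7/18, 14/27). Normalize by dividing by the sum 103/54:
  π = (54/103, 21/103, 28/103).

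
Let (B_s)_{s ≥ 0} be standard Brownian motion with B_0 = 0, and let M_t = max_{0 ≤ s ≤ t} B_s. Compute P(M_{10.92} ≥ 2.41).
P(M_{10.92} ≥ 2.41) = 2·P(B_{10.92} ≥ 2.41) = 2(1 − Φ(2.41/√10.92)) ≈ 0.4658

By the reflection principle for Brownian motion, P(M_t ≥ a) = 2 · P(B_t ≥ a) for a ≥ 0. Since B_t ~ N(0, t), P(B_t ≥ 2.41) = 1 − Φ(2.41/√t) = 1 − Φ(2.41/√10.92) = 1 − Φ(0.7293). So
  P(M_{10.92} ≥ 2.41) = 2(1 − Φ(0.7293)) ≈ 0.4658.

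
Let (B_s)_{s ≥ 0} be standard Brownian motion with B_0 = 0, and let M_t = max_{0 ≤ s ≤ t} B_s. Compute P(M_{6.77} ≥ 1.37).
P(M_{6.77} ≥ 1.37) = 2·P(B_{6.77} ≥ 1.37) = 2(1 − Φ(1.37/√6.77)) ≈ 0.5985

By the reflection principle for Brownian motion, P(M_t ≥ a) = 2 · P(B_t ≥ a) for a ≥ 0. Since B_t ~ N(0, t), P(B_t ≥ 1.37) = 1 − Φ(1.37/√t) = 1 − Φ(1.37/√6.77) = 1 − Φ(0.5265). So
  P(M_{6.77} ≥ 1.37) = 2(1 − Φ(0.5265)) ≈ 0.5985.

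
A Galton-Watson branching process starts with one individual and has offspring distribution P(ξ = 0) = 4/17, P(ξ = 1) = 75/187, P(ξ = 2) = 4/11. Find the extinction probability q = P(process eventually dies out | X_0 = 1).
q = 11/17

The pgf is f(s) = 4/17 + 75/187·s + 4/11·s². The extinction probability q is the smallest fixed point of f in [0, 1]. Setting s = f(s):
  4/11·s² + (75/187 − 1)·s + 4/17 = 0
  4/11·s² − (4/17 + 4/11)·s + 4/17 = 0
which factors as (s − 1)·(4/11·s − 4/17) = 0, giving roots s = 1 and s = (4/17)/(4/11) = 11/17.
Mean offspring μ = 75/187 + 2·4/11 = 211/187 > 1 (supercritical), so q < 1. The extinction probability is the smaller root: q = (4/17)/(4/11) = 11/17.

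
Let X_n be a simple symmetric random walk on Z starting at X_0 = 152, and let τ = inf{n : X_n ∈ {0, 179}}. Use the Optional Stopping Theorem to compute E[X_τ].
E[X_τ] = 152

X_n is a martingale and τ is a bounded-mean stopping time (indeed τ is finite a.s. with bounded expectation since the walk is in a bounded region). By the OST, E[X_τ] = E[X_0] = 152. Equivalently: E[X_τ] = 179 · P(hit 179 first) + 0 · P(hit 0 first) = 179 · (152/179) = 152.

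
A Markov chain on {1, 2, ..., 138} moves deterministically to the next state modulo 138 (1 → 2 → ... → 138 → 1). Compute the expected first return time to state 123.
E[T_123 | X_0 = 123] = 138

The chain cycles deterministically, so starting at state 123 it returns in exactly 138 steps. Equivalently, the stationary distribution is uniform π_j = 1/138 for every state j, so by Kac's formula E[T_123] = 1/π_123 = 138.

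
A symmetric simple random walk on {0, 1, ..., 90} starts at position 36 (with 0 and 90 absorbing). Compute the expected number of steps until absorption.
E[τ | X_0 = 36] = 1944

Let v_k = E[τ | X_0 = k]. Boundary: v_0 = v_90 = 0. Recurrence: v_k = 1 + (v_{k-1} + v_{k+1})/2 for 1 ≤ k ≤ 89. The particular solution to v_k − (v_{k-1} + v_{k+1})/2 = 1 is v_k = −k^2. Adding homogeneous solution A + B k and matching boundaries gives v_k = k (90 − k). Substituting k = 36: v_36 = 36 · 54 = 1944.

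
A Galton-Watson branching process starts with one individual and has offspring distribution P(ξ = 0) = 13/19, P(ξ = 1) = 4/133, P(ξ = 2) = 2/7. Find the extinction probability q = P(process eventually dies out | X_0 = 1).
q = 1

Mean offspring μ = 0·13/19 + 1·4/133 + 2·2/7 = 80/133 ≤ 1. For μ ≤ 1 with offspring not concentrated at 1, the Galton-Watson process goes extinct almost surely, so q = 1.
(Algebraic check: The pgf is f(s) = 13/19 + 4/133·s + 2/7·s². The extinction probability q is the smallest fixed point of f in [0, 1]. Setting s = f(s):
  2/7·s² + (4/133 − 1)·s + 13/19 = 0
  2/7·s² − (13/19 + 2/7)·s + 13/19 = 0
which factors as (s − 1)·(2/7·s − 13/19) = 0, giving roots s = 1 and s = (13/19)/(2/7) = 91/38. Since 91/38 ≥ 1, the smallest root in [0, 1] is s = 1.)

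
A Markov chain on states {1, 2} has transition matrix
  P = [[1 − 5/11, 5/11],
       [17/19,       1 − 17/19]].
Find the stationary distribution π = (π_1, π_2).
π_1 = 187/282, π_2 = 95/282

Solve πP = π with π_1 + π_2 = 1. From πP = π: π_1 · (1 − 5/11) + π_2 · 17/19 = π_1 ⇒ π_2 · 17/19 = π_1 · 5/11 ⇒ π_2/π_1 = (5/11)/(17/19) = 95/187. Together with π_1 + π_2 = 1:
  π_1 = (17/19)/(5/11 + 17/19) = (17/19)/(282/209) = 187/282,
  π_2 = (5/11)/(5/11 + 17/19) = (5/11)/(282/209) = 95/282.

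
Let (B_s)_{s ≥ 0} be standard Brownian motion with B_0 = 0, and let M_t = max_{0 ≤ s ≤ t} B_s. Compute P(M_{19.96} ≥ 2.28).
P(M_{19.96} ≥ 2.28) = 2·P(B_{19.96} ≥ 2.28) = 2(1 − Φ(2.28/√19.96)) ≈ 0.6098

By the reflection principle for Brownian motion, P(M_t ≥ a) = 2 · P(B_t ≥ a) for a ≥ 0. Since B_t ~ N(0, t), P(B_t ≥ 2.28) = 1 − Φ(2.28/√t) = 1 − Φ(2.28/√19.96) = 1 − Φ(0.5103). So
  P(M_{19.96} ≥ 2.28) = 2(1 − Φ(0.5103)) ≈ 0.6098.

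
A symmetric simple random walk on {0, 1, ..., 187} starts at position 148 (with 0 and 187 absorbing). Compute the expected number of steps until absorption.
E[τ | X_0 = 148] = 5772

Let v_k = E[τ | X_0 = k]. Boundary: v_0 = v_187 = 0. Recurrence: v_k = 1 + (v_{k-1} + v_{k+1})/2 for 1 ≤ k ≤ 186. The particular solution to v_k − (v_{k-1} + v_{k+1})/2 = 1 is v_k = −k^2. Adding homogeneous solution A + B k and matching boundaries gives v_k = k (187 − k). Substituting k = 148: v_148 = 148 · 39 = 5772.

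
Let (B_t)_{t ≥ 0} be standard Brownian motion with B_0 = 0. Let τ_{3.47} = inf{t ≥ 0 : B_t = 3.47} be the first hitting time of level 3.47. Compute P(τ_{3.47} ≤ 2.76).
P(τ_{3.47} ≤ 2.76) = 2(1 − Φ(3.47/√2.76)) = 2(1 − Φ(2.0887)) ≈ 0.0367

By the reflection principle for standard BM, P(τ_b ≤ t) = 2 · P(B_t ≥ b). Since B_t ~ N(0, t), P(B_t ≥ 3.47) = 1 − Φ(3.47/√t) = 1 − Φ(3.47/√2.76) = 1 − Φ(2.0887) ≈ 0.01837. Doubling: P(τ_{3.47} ≤ 2.76) ≈ 2 · 0.01837 = 0.03674 ≈ 0.0367.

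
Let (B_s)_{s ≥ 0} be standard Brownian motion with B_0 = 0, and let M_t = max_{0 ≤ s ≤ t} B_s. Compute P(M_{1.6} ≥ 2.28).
P(M_{1.6} ≥ 2.28) = 2·P(B_{1.6} ≥ 2.28) = 2(1 − Φ(2.28/√1.6)) ≈ 0.0715

By the reflection principle for Brownian motion, P(M_t ≥ a) = 2 · P(B_t ≥ a) for a ≥ 0. Since B_t ~ N(0, t), P(B_t ≥ 2.28) = 1 − Φ(2.28/√t) = 1 − Φ(2.28/√1.6) = 1 − Φ(1.8025). So
  P(M_{1.6} ≥ 2.28) = 2(1 − Φ(1.8025)) ≈ 0.0715.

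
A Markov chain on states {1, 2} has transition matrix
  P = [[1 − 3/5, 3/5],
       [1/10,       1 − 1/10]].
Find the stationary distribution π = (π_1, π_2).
π_1 = 1/7, π_2 = 6/7

Solve πP = π with π_1 + π_2 = 1. From πP = π: π_1 · (1 − 3/5) + π_2 · 1/10 = π_1 ⇒ π_2 · 1/10 = π_1 · 3/5 ⇒ π_2/π_1 = (3/5)/(1/10) = 6. Together with π_1 + π_2 = 1:
  π_1 = (1/10)/(3/5 + 1/10) = (1/10)/(7/10) = 1/7,
  π_2 = (3/5)/(3/5 + 1/10) = (3/5)/(7/10) = 6/7.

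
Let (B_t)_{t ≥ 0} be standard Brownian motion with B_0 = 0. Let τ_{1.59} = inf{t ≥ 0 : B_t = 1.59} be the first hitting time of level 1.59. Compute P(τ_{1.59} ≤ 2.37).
P(τ_{1.59} ≤ 2.37) = 2(1 − Φ(1.59/√2.37)) = 2(1 − Φ(1.0328)) ≈ 0.3017

By the reflection principle for standard BM, P(τ_b ≤ t) = 2 · P(B_t ≥ b). Since B_t ~ N(0, t), P(B_t ≥ 1.59) = 1 − Φ(1.59/√t) = 1 − Φ(1.59/√2.37) = 1 − Φ(1.0328) ≈ 0.15085. Doubling: P(τ_{1.59} ≤ 2.37) ≈ 2 · 0.15085 = 0.30170 ≈ 0.3017.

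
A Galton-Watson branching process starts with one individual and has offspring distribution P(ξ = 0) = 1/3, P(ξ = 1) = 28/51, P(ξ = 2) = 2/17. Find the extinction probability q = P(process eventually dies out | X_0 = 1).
q = 1

Mean offspring μ = 0·1/3 + 1·28/51 + 2·2/17 = 40/51 ≤ 1. For μ ≤ 1 with offspring not concentrated at 1, the Galton-Watson process goes extinct almost surely, so q = 1.
(Algebraic check: The pgf is f(s) = 1/3 + 28/51·s + 2/17·s². The extinction probability q is the smallest fixed point of f in [0, 1]. Setting s = f(s):
  2/17·s² + (28/51 − 1)·s + 1/3 = 0
  2/17·s² − (1/3 + 2/17)·s + 1/3 = 0
which factors as (s − 1)·(2/17·s − 1/3) = 0, giving roots s = 1 and s = (1/3)/(2/17) = 17/6. Since 17/6 ≥ 1, the smallest root in [0, 1] is s = 1.)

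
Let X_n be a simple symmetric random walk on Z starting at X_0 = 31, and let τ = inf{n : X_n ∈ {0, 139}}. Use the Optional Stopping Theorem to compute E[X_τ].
E[X_τ] = 31

X_n is a martingale and τ is a bounded-mean stopping time (indeed τ is finite a.s. with bounded expectation since the walk is in a bounded region). By the OST, E[X_τ] = E[X_0] = 31. Equivalently: E[X_τ] = 139 · P(hit 139 first) + 0 · P(hit 0 first) = 139 · (31/139) = 31.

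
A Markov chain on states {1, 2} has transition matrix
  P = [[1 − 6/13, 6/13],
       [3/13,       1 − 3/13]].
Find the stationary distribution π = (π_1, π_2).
π_1 = 1/3, π_2 = 2/3

Solve πP = π with π_1 + π_2 = 1. From πP = π: π_1 · (1 − 6/13) + π_2 · 3/13 = π_1 ⇒ π_2 · 3/13 = π_1 · 6/13 ⇒ π_2/π_1 = (6/13)/(3/13) = 2. Together with π_1 + π_2 = 1:
  π_1 = (3/13)/(6/13 + 3/13) = (3/13)/(9/13) = 1/3,
  π_2 = (6/13)/(6/13 + 3/13) = (6/13)/(9/13) = 2/3.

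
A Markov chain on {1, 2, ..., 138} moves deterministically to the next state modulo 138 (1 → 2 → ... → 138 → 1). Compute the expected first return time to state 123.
E[T_123 | X_0 = 123] = 138

The chain cycles deterministically, so starting at state 123 it returns in exactly 138 steps. Equivalently, the stationary distribution is uniform π_j = 1/138 for every state j, so by Kac's formula E[T_123] = 1/π_123 = 138.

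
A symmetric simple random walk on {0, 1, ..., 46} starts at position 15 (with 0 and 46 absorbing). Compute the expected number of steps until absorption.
E[τ | X_0 = 15] = 465

Let v_k = E[τ | X_0 = k]. Boundary: v_0 = v_46 = 0. Recurrence: v_k = 1 + (v_{k-1} + v_{k+1})/2 for 1 ≤ k ≤ 45. The particular solution to v_k − (v_{k-1} + v_{k+1})/2 = 1 is v_k = −k^2. Adding homogeneous solution A + B k and matching boundaries gives v_k = k (46 − k). Substituting k = 15: v_15 = 15 · 31 = 465.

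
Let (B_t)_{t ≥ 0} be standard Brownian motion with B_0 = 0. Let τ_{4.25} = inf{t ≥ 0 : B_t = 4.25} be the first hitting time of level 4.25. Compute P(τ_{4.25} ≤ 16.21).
P(τ_{4.25} ≤ 16.21) = 2(1 − Φ(4.25/√16.21)) = 2(1 − Φ(1.0556)) ≈ 0.2912

By the reflection principle for standard BM, P(τ_b ≤ t) = 2 · P(B_t ≥ b). Since B_t ~ N(0, t), P(B_t ≥ 4.25) = 1 − Φ(4.25/√t) = 1 − Φ(4.25/√16.21) = 1 − Φ(1.0556) ≈ 0.14558. Doubling: P(τ_{4.25} ≤ 16.21) ≈ 2 · 0.14558 = 0.29116 ≈ 0.2912.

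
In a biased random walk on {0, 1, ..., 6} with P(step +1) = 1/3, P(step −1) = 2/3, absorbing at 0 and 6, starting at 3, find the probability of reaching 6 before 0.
P(hit 6 before 0) = (1 − (2)^3) / (1 − (2)^6) = 1/9

Let u_k denote P(reach 6 before 0 | start at k). Boundary: u_0 = 0, u_6 = 1. Recurrence: u_k = 1/3·u_{k+1} + 2/3·u_{k-1} for 1 ≤ k ≤ 5. Try u_k = A + B·r^k with r = q/p = (2/3)/(1/3) = 2. Substitution satisfies the recurrence; boundary conditions give:
  u_k = (1 − r^k) / (1 − r^N) = (1 − (2)^3) / (1 − (2)^6) = 1/9.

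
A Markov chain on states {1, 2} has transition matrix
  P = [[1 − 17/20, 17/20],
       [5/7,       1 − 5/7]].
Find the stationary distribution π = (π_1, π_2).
π_1 = 100/219, π_2 = 119/219

Solve πP = π with π_1 + π_2 = 1. From πP = π: π_1 · (1 − 17/20) + π_2 · 5/7 = π_1 ⇒ π_2 · 5/7 = π_1 · 17/20 ⇒ π_2/π_1 = (17/20)/(5/7) = 119/100. Together with π_1 + π_2 = 1:
  π_1 = (5/7)/(17/20 + 5/7) = (5/7)/(219/140) = 100/219,
  π_2 = (17/20)/(17/20 + 5/7) = (17/20)/(219/140) = 119/219.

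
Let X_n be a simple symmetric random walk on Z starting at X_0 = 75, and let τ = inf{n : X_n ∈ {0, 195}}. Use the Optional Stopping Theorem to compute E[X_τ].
E[X_τ] = 75

X_n is a martingale and τ is a bounded-mean stopping time (indeed τ is finite a.s. with bounded expectation since the walk is in a bounded region). By the OST, E[X_τ] = E[X_0] = 75. Equivalently: E[X_τ] = 195 · P(hit 195 first) + 0 · P(hit 0 first) = 195 · (75/195) = 75.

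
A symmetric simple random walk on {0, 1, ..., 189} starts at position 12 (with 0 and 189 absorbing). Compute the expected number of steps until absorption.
E[τ | X_0 = 12] = 2124

Let v_k = E[τ | X_0 = k]. Boundary: v_0 = v_189 = 0. Recurrence: v_k = 1 + (v_{k-1} + v_{k+1})/2 for 1 ≤ k ≤ 188. The particular solution to v_k − (v_{k-1} + v_{k+1})/2 = 1 is v_k = −k^2. Adding homogeneous solution A + B k and matching boundaries gives v_k = k (189 − k). Substituting k = 12: v_12 = 12 · 177 = 2124.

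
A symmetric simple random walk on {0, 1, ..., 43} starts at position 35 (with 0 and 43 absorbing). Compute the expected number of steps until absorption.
E[τ | X_0 = 35] = 280

Let v_k = E[τ | X_0 = k]. Boundary: v_0 = v_43 = 0. Recurrence: v_k = 1 + (v_{k-1} + v_{k+1})/2 for 1 ≤ k ≤ 42. The particular solution to v_k − (v_{k-1} + v_{k+1})/2 = 1 is v_k = −k^2. Adding homogeneous solution A + B k and matching boundaries gives v_k = k (43 − k). Substituting k = 35: v_35 = 35 · 8 = 280.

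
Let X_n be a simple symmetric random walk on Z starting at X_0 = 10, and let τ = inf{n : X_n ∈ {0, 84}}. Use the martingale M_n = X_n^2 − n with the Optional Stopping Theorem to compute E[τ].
E[τ] = 740

M_n = X_n^2 − n is a martingale (since E[X_{n+1}^2 | F_n] = X_n^2 + 1). By OST (τ has finite mean in a bounded region), E[M_τ] = E[M_0] = X_0^2 − 0 = 10^2 = 100. Also E[M_τ] = E[X_τ^2] − E[τ]. The walk exits at 0 or 84, with P(hit 84 first) = 10/84, so E[X_τ^2] = 84^2 · 10/84 + 0 = 840. Thus E[τ] = E[X_τ^2] − E[M_τ] = 840 − 100 = 740 = 10(84 − 10) = 740.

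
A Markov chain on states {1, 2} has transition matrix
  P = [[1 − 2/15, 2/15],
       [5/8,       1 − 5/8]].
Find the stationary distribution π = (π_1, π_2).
π_1 = 75/91, π_2 = 16/91

Solve πP = π with π_1 + π_2 = 1. From πP = π: π_1 · (1 − 2/15) + π_2 · 5/8 = π_1 ⇒ π_2 · 5/8 = π_1 · 2/15 ⇒ π_2/π_1 = (2/15)/(5/8) = 16/75. Together with π_1 + π_2 = 1:
  π_1 = (5/8)/(2/15 + 5/8) = (5/8)/(91/120) = 75/91,
  π_2 = (2/15)/(2/15 + 5/8) = (2/15)/(91/120) = 16/91.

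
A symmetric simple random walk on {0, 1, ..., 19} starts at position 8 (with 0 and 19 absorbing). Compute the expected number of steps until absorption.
E[τ | X_0 = 8] = 88

Let v_k = E[τ | X_0 = k]. Boundary: v_0 = v_19 = 0. Recurrence: v_k = 1 + (v_{k-1} + v_{k+1})/2 for 1 ≤ k ≤ 18. The particular solution to v_k − (v_{k-1} + v_{k+1})/2 = 1 is v_k = −k^2. Adding homogeneous solution A + B k and matching boundaries gives v_k = k (19 − k). Substituting k = 8: v_8 = 8 · 11 = 88.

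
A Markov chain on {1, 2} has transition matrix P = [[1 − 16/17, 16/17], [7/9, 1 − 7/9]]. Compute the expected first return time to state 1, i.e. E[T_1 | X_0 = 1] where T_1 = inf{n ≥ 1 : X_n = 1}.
E[T_1 | X_0 = 1] = 1/π_1 = 263/119

For an irreducible recurrent Markov chain with stationary distribution π, E[T_i | X_0 = i] = 1/π_i (Kac's formula). Here π_1 = (7/9)/(16/17 + 7/9) = (7/9)/(263/153) = 119/263, so E[T_1 | X_0 = 1] = 1/π_1 = (16/17 + 7/9)/(7/9) = (263/153)/(7/9) = 263/119.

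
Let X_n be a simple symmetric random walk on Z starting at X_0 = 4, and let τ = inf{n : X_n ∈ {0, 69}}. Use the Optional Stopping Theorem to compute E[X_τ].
E[X_τ] = 4

X_n is a martingale and τ is a bounded-mean stopping time (indeed τ is finite a.s. with bounded expectation since the walk is in a bounded region). By the OST, E[X_τ] = E[X_0] = 4. Equivalently: E[X_τ] = 69 · P(hit 69 first) + 0 · P(hit 0 first) = 69 · (4/69) = 4.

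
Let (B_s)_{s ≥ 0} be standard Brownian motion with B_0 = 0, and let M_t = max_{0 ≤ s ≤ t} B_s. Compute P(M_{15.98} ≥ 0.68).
P(M_{15.98} ≥ 0.68) = 2·P(B_{15.98} ≥ 0.68) = 2(1 − Φ(0.68/√15.98)) ≈ 0.8649

By the reflection principle for Brownian motion, P(M_t ≥ a) = 2 · P(B_t ≥ a) for a ≥ 0. Since B_t ~ N(0, t), P(B_t ≥ 0.68) = 1 − Φ(0.68/√t) = 1 − Φ(0.68/√15.98) = 1 − Φ(0.1701). So
  P(M_{15.98} ≥ 0.68) = 2(1 − Φ(0.1701)) ≈ 0.8649.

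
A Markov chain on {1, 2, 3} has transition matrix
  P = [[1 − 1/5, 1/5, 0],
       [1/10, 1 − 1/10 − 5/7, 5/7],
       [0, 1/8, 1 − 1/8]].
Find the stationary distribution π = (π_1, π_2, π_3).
π = (7/101, 14/101, 80/101)

This is a birth-death chain on three states, which satisfies detailed balance: π_1 · P_{12} = π_2 · P_{21} and π_2 · P_{23} = π_3 · P_{32}.
From π_1 · 1/5 = π_2 · 1/10: π_2/π_1 = (1/5)/(1/10) = 2.
From π_2 · 5/7 = π_3 · 1/8: π_3/π_2 = (5/7)/(1/8) = 40/7.
Take π_1 proportional to 1; then unnormalized π = (1, 2, 80/7). Normalize by dividing by the sum 101/7:
  π = (7/101, 14/101, 80/101).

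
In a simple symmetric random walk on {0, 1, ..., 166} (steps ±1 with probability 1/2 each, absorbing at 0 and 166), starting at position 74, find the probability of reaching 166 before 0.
P(hit 166 before 0) = 74/166 = 37/83

Let u_k = P(hit 166 before 0 | start at k). Then u_0 = 0, u_166 = 1, and u_k = u_{k-1}/2 + u_{k+1}/2 for 1 ≤ k ≤ 165. This harmonic recurrence is solved by u_k = k/166, giving u_74 = 74/166 = 37/83.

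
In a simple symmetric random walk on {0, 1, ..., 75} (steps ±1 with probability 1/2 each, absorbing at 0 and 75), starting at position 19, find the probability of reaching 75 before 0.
P(hit 75 before 0) = 19/75

Let u_k = P(hit 75 before 0 | start at k). Then u_0 = 0, u_75 = 1, and u_k = u_{k-1}/2 + u_{k+1}/2 for 1 ≤ k ≤ 74. This harmonic recurrence is solved by u_k = k/75, giving u_19 = 19/75.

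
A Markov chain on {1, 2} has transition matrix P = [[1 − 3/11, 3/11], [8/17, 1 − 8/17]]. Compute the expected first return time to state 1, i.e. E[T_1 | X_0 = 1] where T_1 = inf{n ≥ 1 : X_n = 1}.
E[T_1 | X_0 = 1] = 1/π_1 = 139/88

For an irreducible recurrent Markov chain with stationary distribution π, E[T_i | X_0 = i] = 1/π_i (Kac's formula). Here π_1 = (8/17)/(3/11 + 8/17) = (8/17)/(139/187) = 88/139, so E[T_1 | X_0 = 1] = 1/π_1 = (3/11 + 8/17)/(8/17) = (139/187)/(8/17) = 139/88.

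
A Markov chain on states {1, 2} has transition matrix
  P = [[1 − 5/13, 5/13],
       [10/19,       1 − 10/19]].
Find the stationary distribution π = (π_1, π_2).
π_1 = 26/45, π_2 = 19/45

Solve πP = π with π_1 + π_2 = 1. From πP = π: π_1 · (1 − 5/13) + π_2 · 10/19 = π_1 ⇒ π_2 · 10/19 = π_1 · 5/13 ⇒ π_2/π_1 = (5/13)/(10/19) = 19/26. Together with π_1 + π_2 = 1:
  π_1 = (10/19)/(5/13 + 10/19) = (10/19)/(225/247) = 26/45,
  π_2 = (5/13)/(5/13 + 10/19) = (5/13)/(225/247) = 19/45.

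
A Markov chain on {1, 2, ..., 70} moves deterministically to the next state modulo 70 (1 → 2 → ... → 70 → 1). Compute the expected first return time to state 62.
E[T_62 | X_0 = 62] = 70

The chain cycles deterministically, so starting at state 62 it returns in exactly 70 steps. Equivalently, the stationary distribution is uniform π_j = 1/70 for every state j, so by Kac's formula E[T_62] = 1/π_62 = 70.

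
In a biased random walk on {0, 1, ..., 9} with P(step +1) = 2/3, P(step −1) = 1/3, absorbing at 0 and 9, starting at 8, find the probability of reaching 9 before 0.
P(hit 9 before 0) = (1 − (1/2)^8) / (1 − (1/2)^9) = 510/511

Let u_k denote P(reach 9 before 0 | start at k). Boundary: u_0 = 0, u_9 = 1. Recurrence: u_k = 2/3·u_{k+1} + 1/3·u_{k-1} for 1 ≤ k ≤ 8. Try u_k = A + B·r^k with r = q/p = (1/3)/(2/3) = 1/2. Substitution satisfies the recurrence; boundary conditions give:
  u_k = (1 − r^k) / (1 − r^N) = (1 − (1/2)^8) / (1 − (1/2)^9) = 510/511.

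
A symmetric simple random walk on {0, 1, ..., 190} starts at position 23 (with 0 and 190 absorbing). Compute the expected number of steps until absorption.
E[τ | X_0 = 23] = 3841

Let v_k = E[τ | X_0 = k]. Boundary: v_0 = v_190 = 0. Recurrence: v_k = 1 + (v_{k-1} + v_{k+1})/2 for 1 ≤ k ≤ 189. The particular solution to v_k − (v_{k-1} + v_{k+1})/2 = 1 is v_k = −k^2. Adding homogeneous solution A + B k and matching boundaries gives v_k = k (190 − k). Substituting k = 23: v_23 = 23 · 167 = 3841.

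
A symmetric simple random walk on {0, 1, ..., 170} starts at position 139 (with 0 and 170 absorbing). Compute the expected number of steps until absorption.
E[τ | X_0 = 139] = 4309

Let v_k = E[τ | X_0 = k]. Boundary: v_0 = v_170 = 0. Recurrence: v_k = 1 + (v_{k-1} + v_{k+1})/2 for 1 ≤ k ≤ 169. The particular solution to v_k − (v_{k-1} + v_{k+1})/2 = 1 is v_k = −k^2. Adding homogeneous solution A + B k and matching boundaries gives v_k = k (170 − k). Substituting k = 139: v_139 = 139 · 31 = 4309.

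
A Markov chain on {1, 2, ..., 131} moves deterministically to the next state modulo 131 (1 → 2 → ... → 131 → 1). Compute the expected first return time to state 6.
E[T_6 | X_0 = 6] = 131

The chain cycles deterministically, so starting at state 6 it returns in exactly 131 steps. Equivalently, the stationary distribution is uniform π_j = 1/131 for every state j, so by Kac's formula E[T_6] = 1/π_6 = 131.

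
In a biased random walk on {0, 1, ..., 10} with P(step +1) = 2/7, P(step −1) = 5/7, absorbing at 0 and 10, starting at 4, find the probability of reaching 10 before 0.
P(hit 10 before 0) = (1 − (5/2)^4) / (1 − (5/2)^10) = 1856/464981

Let u_k denote P(reach 10 before 0 | start at k). Boundary: u_0 = 0, u_10 = 1. Recurrence: u_k = 2/7·u_{k+1} + 5/7·u_{k-1} for 1 ≤ k ≤ 9. Try u_k = A + B·r^k with r = q/p = (5/7)/(2/7) = 5/2. Substitution satisfies the recurrence; boundary conditions give:
  u_k = (1 − r^k) / (1 − r^N) = (1 − (5/2)^4) / (1 − (5/2)^10) = 1856/464981.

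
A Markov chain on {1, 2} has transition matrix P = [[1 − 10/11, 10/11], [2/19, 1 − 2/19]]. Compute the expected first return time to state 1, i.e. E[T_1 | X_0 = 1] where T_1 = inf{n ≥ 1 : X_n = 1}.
E[T_1 | X_0 = 1] = 1/π_1 = 106/11

For an irreducible recurrent Markov chain with stationary distribution π, E[T_i | X_0 = i] = 1/π_i (Kac's formula). Here π_1 = (2/19)/(10/11 + 2/19) = (2/19)/(212/209) = 11/106, so E[T_1 | X_0 = 1] = 1/π_1 = (10/11 + 2/19)/(2/19) = (212/209)/(2/19) = 106/11.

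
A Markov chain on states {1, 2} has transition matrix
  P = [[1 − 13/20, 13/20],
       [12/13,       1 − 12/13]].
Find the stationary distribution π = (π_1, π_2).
π_1 = 240/409, π_2 = 169/409

Solve πP = π with π_1 + π_2 = 1. From πP = π: π_1 · (1 − 13/20) + π_2 · 12/13 = π_1 ⇒ π_2 · 12/13 = π_1 · 13/20 ⇒ π_2/π_1 = (13/20)/(12/13) = 169/240. Together with π_1 + π_2 = 1:
  π_1 = (12/13)/(13/20 + 12/13) = (12/13)/(409/260) = 240/409,
  π_2 = (13/20)/(13/20 + 12/13) = (13/20)/(409/260) = 169/409.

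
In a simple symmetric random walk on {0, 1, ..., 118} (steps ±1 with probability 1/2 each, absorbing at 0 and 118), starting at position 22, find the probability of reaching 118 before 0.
P(hit 118 before 0) = 22/118 = 11/59

Let u_k = P(hit 118 before 0 | start at k). Then u_0 = 0, u_118 = 1, and u_k = u_{k-1}/2 + u_{k+1}/2 for 1 ≤ k ≤ 117. This harmonic recurrence is solved by u_k = k/118, giving u_22 = 22/118 = 11/59.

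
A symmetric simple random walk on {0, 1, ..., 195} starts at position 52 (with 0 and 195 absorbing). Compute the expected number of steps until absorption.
E[τ | X_0 = 52] = 7436

Let v_k = E[τ | X_0 = k]. Boundary: v_0 = v_195 = 0. Recurrence: v_k = 1 + (v_{k-1} + v_{k+1})/2 for 1 ≤ k ≤ 194. The particular solution to v_k − (v_{k-1} + v_{k+1})/2 = 1 is v_k = −k^2. Adding homogeneous solution A + B k and matching boundaries gives v_k = k (195 − k). Substituting k = 52: v_52 = 52 · 143 = 7436.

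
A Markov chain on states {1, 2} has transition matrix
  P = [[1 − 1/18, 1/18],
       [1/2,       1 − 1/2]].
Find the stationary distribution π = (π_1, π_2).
π_1 = 9/10, π_2 = 1/10

Solve πP = π with π_1 + π_2 = 1. From πP = π: π_1 · (1 − 1/18) + π_2 · 1/2 = π_1 ⇒ π_2 · 1/2 = π_1 · 1/18 ⇒ π_2/π_1 = (1/18)/(1/2) = 1/9. Together with π_1 + π_2 = 1:
  π_1 = (1/2)/(1/18 + 1/2) = (1/2)/(5/9) = 9/10,
  π_2 = (1/18)/(1/18 + 1/2) = (1/18)/(5/9) = 1/10.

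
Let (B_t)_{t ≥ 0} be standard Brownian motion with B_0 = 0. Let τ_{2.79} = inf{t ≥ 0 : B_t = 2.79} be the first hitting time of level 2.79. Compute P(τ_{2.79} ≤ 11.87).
P(τ_{2.79} ≤ 11.87) = 2(1 − Φ(2.79/√11.87)) = 2(1 − Φ(0.8098)) ≈ 0.4181

By the reflection principle for standard BM, P(τ_b ≤ t) = 2 · P(B_t ≥ b). Since B_t ~ N(0, t), P(B_t ≥ 2.79) = 1 − Φ(2.79/√t) = 1 − Φ(2.79/√11.87) = 1 − Φ(0.8098) ≈ 0.20903. Doubling: P(τ_{2.79} ≤ 11.87) ≈ 2 · 0.20903 = 0.41806 ≈ 0.4181.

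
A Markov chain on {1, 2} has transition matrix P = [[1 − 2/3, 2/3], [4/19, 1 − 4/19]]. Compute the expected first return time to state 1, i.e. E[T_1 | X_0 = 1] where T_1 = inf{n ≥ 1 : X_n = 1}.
E[T_1 | X_0 = 1] = 1/π_1 = 25/6

For an irreducible recurrent Markov chain with stationary distribution π, E[T_i | X_0 = i] = 1/π_i (Kac's formula). Here π_1 = (4/19)/(2/3 + 4/19) = (4/19)/(50/57) = 6/25, so E[T_1 | X_0 = 1] = 1/π_1 = (2/3 + 4/19)/(4/19) = (50/57)/(4/19) = 25/6.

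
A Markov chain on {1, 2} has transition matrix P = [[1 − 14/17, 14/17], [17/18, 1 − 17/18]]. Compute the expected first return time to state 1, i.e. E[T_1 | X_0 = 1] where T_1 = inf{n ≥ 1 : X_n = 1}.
E[T_1 | X_0 = 1] = 1/π_1 = 541/289

For an irreducible recurrent Markov chain with stationary distribution π, E[T_i | X_0 = i] = 1/π_i (Kac's formula). Here π_1 = (17/18)/(14/17 + 17/18) = (17/18)/(541/306) = 289/541, so E[T_1 | X_0 = 1] = 1/π_1 = (14/17 + 17/18)/(17/18) = (541/306)/(17/18) = 541/289.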